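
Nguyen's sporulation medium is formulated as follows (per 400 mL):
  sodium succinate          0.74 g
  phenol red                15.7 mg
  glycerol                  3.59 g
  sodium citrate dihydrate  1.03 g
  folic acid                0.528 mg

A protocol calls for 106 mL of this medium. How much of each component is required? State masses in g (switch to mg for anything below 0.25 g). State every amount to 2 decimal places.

Scale factor = 106 mL / 400 mL = 0.265.
sodium succinate: 0.74 g × (106 mL / 400 mL) = 0.1961 g = 196.10 mg
phenol red: 15.7 mg × (106 mL / 400 mL) = 4.16 mg
glycerol: 3.59 g × (106 mL / 400 mL) = 0.95 g
sodium citrate dihydrate: 1.03 g × (106 mL / 400 mL) = 0.27 g
folic acid: 0.528 mg × (106 mL / 400 mL) = 0.14 mg

sodium succinate 196.10 mg; phenol red 4.16 mg; glycerol 0.95 g; sodium citrate dihydrate 0.27 g; folic acid 0.14 mg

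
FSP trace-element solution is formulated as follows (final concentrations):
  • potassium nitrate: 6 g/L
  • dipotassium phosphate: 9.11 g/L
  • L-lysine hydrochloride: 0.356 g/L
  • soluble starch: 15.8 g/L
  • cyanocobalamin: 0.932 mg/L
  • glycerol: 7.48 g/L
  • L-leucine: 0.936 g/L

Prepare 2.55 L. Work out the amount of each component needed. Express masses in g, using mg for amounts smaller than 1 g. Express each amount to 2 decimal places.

Scale factor relative to 1 L: 2.55.
potassium nitrate: 6 g/L × 2.55 L = 15.30 g
dipotassium phosphate: 9.11 g/L × 2.55 L = 23.23 g
L-lysine hydrochloride: 0.356 g/L × 2.55 L = 0.9078 g = 907.80 mg
soluble starch: 15.8 g/L × 2.55 L = 40.29 g
cyanocobalamin: 0.932 mg/L × 2.55 L = 2.38 mg
glycerol: 7.48 g/L × 2.55 L = 19.07 g
L-leucine: 0.936 g/L × 2.55 L = 2.39 g

potassium nitrate 15.30 g; dipotassium phosphate 23.23 g; L-lysine hydrochloride 907.80 mg; soluble starch 40.29 g; cyanocobalamin 2.38 mg; glycerol 19.07 g; L-leucine 2.39 g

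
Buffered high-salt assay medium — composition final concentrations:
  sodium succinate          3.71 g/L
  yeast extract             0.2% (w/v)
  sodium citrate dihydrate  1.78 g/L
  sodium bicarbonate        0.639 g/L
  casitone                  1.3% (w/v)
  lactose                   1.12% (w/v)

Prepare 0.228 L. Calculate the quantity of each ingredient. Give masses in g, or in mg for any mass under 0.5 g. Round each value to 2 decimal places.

Working volume: 0.228 L.
sodium succinate: 3.71 g/L × 0.228 L = 0.85 g
yeast extract: 0.2 g per 100 mL × 228 mL ÷ 100 = 0.456 g = 456.00 mg
sodium citrate dihydrate: 1.78 g/L × 0.228 L = 0.40584 g = 405.84 mg
sodium bicarbonate: 0.639 g/L × 0.228 L = 0.145692 g = 145.69 mg
casitone: 1.3 g per 100 mL × 228 mL ÷ 100 = 2.96 g
lactose: 1.12 g per 100 mL × 228 mL ÷ 100 = 2.55 g

sodium succinate 0.85 g; yeast extract 456.00 mg; sodium citrate dihydrate 405.84 mg; sodium bicarbonate 145.69 mg; casitone 2.96 g; lactose 2.55 g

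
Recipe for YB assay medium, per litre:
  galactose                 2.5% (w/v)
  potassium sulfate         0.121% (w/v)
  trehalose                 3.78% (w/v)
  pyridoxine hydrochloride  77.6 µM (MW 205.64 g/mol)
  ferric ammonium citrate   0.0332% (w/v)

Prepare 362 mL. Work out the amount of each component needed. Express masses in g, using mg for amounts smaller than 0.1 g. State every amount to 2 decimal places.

galactose 9.05 g; potassium sulfate 0.44 g; trehalose 13.68 g; pyridoxine hydrochloride 5.78 mg; ferric ammonium citrate 0.12 g

Working volume: 362 mL = 0.362 L.
galactose: 2.5 g per 100 mL × 362 mL ÷ 100 = 9.05 g
potassium sulfate: 0.121% w/v = 1.21 g/L → 1.21 × 0.362 L = 0.44 g
trehalose: 3.78 g per 100 mL × 362 mL ÷ 100 = 13.68 g
pyridoxine hydrochloride: 77.6 µmol/L × 205.64 g/mol × 0.362 L ÷ 1000 = 5.78 mg
ferric ammonium citrate: 0.0332% w/v = 0.332 g/L → 0.332 × 0.362 L = 0.12 g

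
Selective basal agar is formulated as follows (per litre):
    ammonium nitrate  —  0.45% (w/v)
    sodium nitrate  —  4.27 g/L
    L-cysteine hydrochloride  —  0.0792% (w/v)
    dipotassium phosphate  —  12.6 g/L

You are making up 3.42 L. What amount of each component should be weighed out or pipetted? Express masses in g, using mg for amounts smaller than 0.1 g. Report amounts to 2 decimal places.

ammonium nitrate 15.39 g; sodium nitrate 14.60 g; L-cysteine hydrochloride 2.71 g; dipotassium phosphate 43.09 g

Scale factor relative to 1 L: 3.42.
ammonium nitrate: 0.45% w/v = 4.5 g/L → 4.5 × 3.42 L = 15.39 g
sodium nitrate: 4.27 g/L × 3.42 L = 14.60 g
L-cysteine hydrochloride: 0.0792 g per 100 mL × 3420 mL ÷ 100 = 2.71 g
dipotassium phosphate: 12.6 g/L × 3.42 L = 43.09 g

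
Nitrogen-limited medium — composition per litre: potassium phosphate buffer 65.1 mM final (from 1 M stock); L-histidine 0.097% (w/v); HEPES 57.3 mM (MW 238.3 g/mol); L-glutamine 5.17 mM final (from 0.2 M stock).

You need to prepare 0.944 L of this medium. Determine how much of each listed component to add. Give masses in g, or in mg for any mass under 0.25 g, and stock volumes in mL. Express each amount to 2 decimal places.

potassium phosphate buffer 61.45 mL; L-histidine 0.92 g; HEPES 12.89 g; L-glutamine 24.40 mL

Scale factor relative to 1 L: 0.944.
potassium phosphate buffer: V = C2·V2/C1 = 65.1 mM × 944 mL ÷ 1000 mM = 61.45 mL
L-histidine: 0.097% w/v = 0.97 g/L → 0.97 × 0.944 L = 0.92 g
HEPES: 57.3 mmol/L × 238.3 g/mol × 0.944 L ÷ 1000 = 12.89 g
L-glutamine: V = C2·V2/C1 = 5.17 mM × 944 mL ÷ 200 mM = 24.40 mL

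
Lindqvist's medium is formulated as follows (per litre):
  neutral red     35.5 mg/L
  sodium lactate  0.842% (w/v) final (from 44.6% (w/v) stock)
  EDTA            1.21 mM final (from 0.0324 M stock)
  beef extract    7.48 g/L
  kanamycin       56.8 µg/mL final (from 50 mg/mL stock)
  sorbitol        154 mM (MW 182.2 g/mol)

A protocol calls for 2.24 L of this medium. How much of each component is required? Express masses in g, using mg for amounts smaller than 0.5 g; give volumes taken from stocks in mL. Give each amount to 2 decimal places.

Scale factor relative to 1 L: 2.24.
neutral red: 35.5 mg/L × 2.24 L = 79.52 mg
sodium lactate: V = C2·V2/C1 = 0.842% ÷ 44.6% × 2240 mL = 42.29 mL
EDTA: C1V1 = C2V2 → 1.21 mM × 2240 mL ÷ 32.4 mM = 83.65 mL
beef extract: 7.48 g/L × 2.24 L = 16.76 g
kanamycin: C1V1 = C2V2 → 56.8 µg/mL × 2240 mL ÷ 50000 µg/mL = 2.54 mL
sorbitol: 154 mmol/L × 182.2 g/mol × 2.24 L ÷ 1000 = 62.85 g

neutral red 79.52 mg; sodium lactate 42.29 mL; EDTA 83.65 mL; beef extract 16.76 g; kanamycin 2.54 mL; sorbitol 62.85 g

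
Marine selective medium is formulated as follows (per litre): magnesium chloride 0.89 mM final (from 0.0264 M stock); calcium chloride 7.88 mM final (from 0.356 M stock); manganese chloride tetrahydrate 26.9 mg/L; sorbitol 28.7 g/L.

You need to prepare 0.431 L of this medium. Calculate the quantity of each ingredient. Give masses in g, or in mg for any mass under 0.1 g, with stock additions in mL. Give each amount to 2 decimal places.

magnesium chloride 14.53 mL; calcium chloride 9.54 mL; manganese chloride tetrahydrate 11.59 mg; sorbitol 12.37 g

Working volume: 0.431 L.
magnesium chloride: C1V1 = C2V2 → 0.89 mM × 431 mL ÷ 26.4 mM = 14.53 mL
calcium chloride: C1V1 = C2V2 → 7.88 mM × 431 mL ÷ 356 mM = 9.54 mL
manganese chloride tetrahydrate: 26.9 mg/L × 0.431 L = 11.59 mg
sorbitol: 28.7 g/L × 0.431 L = 12.37 g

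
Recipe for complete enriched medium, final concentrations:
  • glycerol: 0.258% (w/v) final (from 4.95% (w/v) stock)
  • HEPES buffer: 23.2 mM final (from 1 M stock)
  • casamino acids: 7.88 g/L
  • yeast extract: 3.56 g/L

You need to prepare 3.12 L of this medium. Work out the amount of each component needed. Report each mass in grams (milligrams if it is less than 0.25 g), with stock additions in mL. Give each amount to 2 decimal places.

Scale factor relative to 1 L: 3.12.
glycerol: dilute stock: 0.258% ÷ 4.95% × 3120 mL = 162.62 mL
HEPES buffer: C1V1 = C2V2 → 23.2 mM × 3120 mL ÷ 1000 mM = 72.38 mL
casamino acids: 7.88 g/L × 3.12 L = 24.59 g
yeast extract: 3.56 g/L × 3.12 L = 11.11 g

glycerol 162.62 mL; HEPES buffer 72.38 mL; casamino acids 24.59 g; yeast extract 11.11 g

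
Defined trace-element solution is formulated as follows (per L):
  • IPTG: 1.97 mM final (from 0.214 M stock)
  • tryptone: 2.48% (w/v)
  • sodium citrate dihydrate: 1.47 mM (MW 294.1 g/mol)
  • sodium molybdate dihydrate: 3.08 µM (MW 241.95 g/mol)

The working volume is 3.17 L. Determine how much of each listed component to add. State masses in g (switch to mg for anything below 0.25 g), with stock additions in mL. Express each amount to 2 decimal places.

Scale factor relative to 1 L: 3.17.
IPTG: C1V1 = C2V2 → 1.97 mM × 3170 mL ÷ 214 mM = 29.18 mL
tryptone: 2.48% w/v = 24.8 g/L → 24.8 × 3.17 L = 78.62 g
sodium citrate dihydrate: 1.47 mmol/L × 294.1 g/mol × 3.17 L ÷ 1000 = 1.37 g
sodium molybdate dihydrate: 3.08 µmol/L × 241.95 g/mol × 3.17 L ÷ 1000 = 2.36 mg

IPTG 29.18 mL; tryptone 78.62 g; sodium citrate dihydrate 1.37 g; sodium molybdate dihydrate 2.36 mg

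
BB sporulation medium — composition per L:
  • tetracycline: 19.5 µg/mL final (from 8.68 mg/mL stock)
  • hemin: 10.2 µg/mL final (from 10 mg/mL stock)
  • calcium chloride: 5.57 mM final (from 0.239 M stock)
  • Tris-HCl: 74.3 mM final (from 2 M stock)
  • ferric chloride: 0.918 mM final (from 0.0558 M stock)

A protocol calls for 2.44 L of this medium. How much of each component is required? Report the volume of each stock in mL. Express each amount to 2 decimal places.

Scale factor relative to 1 L: 2.44.
tetracycline: dilute stock: 19.5 µg/mL × 2440 mL ÷ 8680 µg/mL = 5.48 mL
hemin: C1V1 = C2V2 → 10.2 µg/mL × 2440 mL ÷ 10000 µg/mL = 2.49 mL
calcium chloride: C1V1 = C2V2 → 5.57 mM × 2440 mL ÷ 239 mM = 56.87 mL
Tris-HCl: dilute stock: 74.3 mM × 2440 mL ÷ 2000 mM = 90.65 mL
ferric chloride: V = C2·V2/C1 = 0.918 mM × 2440 mL ÷ 55.8 mM = 40.14 mL

tetracycline 5.48 mL; hemin 2.49 mL; calcium chloride 56.87 mL; Tris-HCl 90.65 mL; ferric chloride 40.14 mL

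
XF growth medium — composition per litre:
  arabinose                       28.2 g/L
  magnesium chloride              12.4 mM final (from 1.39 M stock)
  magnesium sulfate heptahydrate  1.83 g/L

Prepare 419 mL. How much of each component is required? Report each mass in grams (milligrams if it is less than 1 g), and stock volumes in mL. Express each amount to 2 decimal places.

arabinose 11.82 g; magnesium chloride 3.74 mL; magnesium sulfate heptahydrate 766.77 mg

Working volume: 419 mL = 0.419 L.
arabinose: 28.2 g/L × 0.419 L = 11.82 g
magnesium chloride: V = C2·V2/C1 = 12.4 mM × 419 mL ÷ 1390 mM = 3.74 mL
magnesium sulfate heptahydrate: 1.83 g/L × 0.419 L = 0.76677 g = 766.77 mg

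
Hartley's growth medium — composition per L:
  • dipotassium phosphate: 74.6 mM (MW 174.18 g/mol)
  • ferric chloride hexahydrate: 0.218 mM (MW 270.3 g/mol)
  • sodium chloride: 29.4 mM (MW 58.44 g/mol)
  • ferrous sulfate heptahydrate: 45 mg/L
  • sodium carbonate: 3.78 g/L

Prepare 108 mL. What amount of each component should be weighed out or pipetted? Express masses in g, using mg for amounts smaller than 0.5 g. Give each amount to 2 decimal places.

dipotassium phosphate 1.40 g; ferric chloride hexahydrate 6.36 mg; sodium chloride 185.56 mg; ferrous sulfate heptahydrate 4.86 mg; sodium carbonate 408.24 mg

Working volume: 108 mL = 0.108 L.
dipotassium phosphate: 74.6 mmol/L × 174.18 g/mol × 0.108 L ÷ 1000 = 1.40 g
ferric chloride hexahydrate: 0.218 mmol/L × 270.3 mg/mmol × 0.108 L = 6.36 mg
sodium chloride: 29.4 mmol/L × 58.44 mg/mmol × 0.108 L = 185.56 mg
ferrous sulfate heptahydrate: 45 mg/L × 0.108 L = 4.86 mg
sodium carbonate: 3.78 g/L × 0.108 L = 0.40824 g = 408.24 mg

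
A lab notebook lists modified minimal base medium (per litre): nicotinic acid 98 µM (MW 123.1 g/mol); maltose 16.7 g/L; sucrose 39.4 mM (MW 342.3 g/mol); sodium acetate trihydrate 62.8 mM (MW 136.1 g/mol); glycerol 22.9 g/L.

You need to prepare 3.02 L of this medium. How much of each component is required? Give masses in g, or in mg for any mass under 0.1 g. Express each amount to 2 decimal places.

nicotinic acid 36.43 mg; maltose 50.43 g; sucrose 40.73 g; sodium acetate trihydrate 25.81 g; glycerol 69.16 g

Working volume: 3.02 L.
nicotinic acid: 98 µmol/L × 123.1 g/mol × 3.02 L ÷ 1000 = 36.43 mg
maltose: 16.7 g/L × 3.02 L = 50.43 g
sucrose: 39.4 mmol/L × 342.3 g/mol × 3.02 L ÷ 1000 = 40.73 g
sodium acetate trihydrate: 62.8 mmol/L × 136.1 g/mol × 3.02 L ÷ 1000 = 25.81 g
glycerol: 22.9 g/L × 3.02 L = 69.16 g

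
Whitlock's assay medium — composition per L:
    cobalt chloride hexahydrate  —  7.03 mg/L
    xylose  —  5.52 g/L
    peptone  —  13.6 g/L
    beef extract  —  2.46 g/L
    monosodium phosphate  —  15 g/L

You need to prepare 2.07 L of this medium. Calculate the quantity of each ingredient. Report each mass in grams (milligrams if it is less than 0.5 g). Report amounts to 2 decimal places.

cobalt chloride hexahydrate 14.55 mg; xylose 11.43 g; peptone 28.15 g; beef extract 5.09 g; monosodium phosphate 31.05 g

Working volume: 2.07 L.
cobalt chloride hexahydrate: 7.03 mg/L × 2.07 L = 14.55 mg
xylose: 5.52 g/L × 2.07 L = 11.43 g
peptone: 13.6 g/L × 2.07 L = 28.15 g
beef extract: 2.46 g/L × 2.07 L = 5.09 g
monosodium phosphate: 15 g/L × 2.07 L = 31.05 g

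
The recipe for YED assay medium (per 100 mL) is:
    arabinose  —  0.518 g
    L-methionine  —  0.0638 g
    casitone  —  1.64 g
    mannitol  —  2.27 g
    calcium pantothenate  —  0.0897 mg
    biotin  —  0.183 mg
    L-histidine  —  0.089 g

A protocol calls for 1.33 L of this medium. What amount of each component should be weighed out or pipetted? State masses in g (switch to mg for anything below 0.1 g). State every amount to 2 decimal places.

arabinose 6.89 g; L-methionine 0.85 g; casitone 21.81 g; mannitol 30.19 g; calcium pantothenate 1.19 mg; biotin 2.43 mg; L-histidine 1.18 g

Ratio of target to recipe volume: 1330 / 100 = 13.3.
arabinose: 0.518 g × (1330 mL / 100 mL) = 6.89 g
L-methionine: 0.0638 g × (1330 mL / 100 mL) = 0.85 g
casitone: 1.64 g × (1330 mL / 100 mL) = 21.81 g
mannitol: 2.27 g × (1330 mL / 100 mL) = 30.19 g
calcium pantothenate: 0.0897 mg × (1330 mL / 100 mL) = 1.19 mg
biotin: 0.183 mg × (1330 mL / 100 mL) = 2.43 mg
L-histidine: 0.089 g × (1330 mL / 100 mL) = 1.18 g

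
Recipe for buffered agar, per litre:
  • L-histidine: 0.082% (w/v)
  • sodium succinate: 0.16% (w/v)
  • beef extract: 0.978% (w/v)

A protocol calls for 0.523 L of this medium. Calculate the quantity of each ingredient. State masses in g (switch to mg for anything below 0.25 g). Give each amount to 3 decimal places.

Working volume: 0.523 L.
L-histidine: 0.082 g per 100 mL × 523 mL ÷ 100 = 0.429 g
sodium succinate: 0.16% w/v = 1.6 g/L → 1.6 × 0.523 L = 0.837 g
beef extract: 0.978% w/v = 9.78 g/L → 9.78 × 0.523 L = 5.115 g

L-histidine 0.429 g; sodium succinate 0.837 g; beef extract 5.115 g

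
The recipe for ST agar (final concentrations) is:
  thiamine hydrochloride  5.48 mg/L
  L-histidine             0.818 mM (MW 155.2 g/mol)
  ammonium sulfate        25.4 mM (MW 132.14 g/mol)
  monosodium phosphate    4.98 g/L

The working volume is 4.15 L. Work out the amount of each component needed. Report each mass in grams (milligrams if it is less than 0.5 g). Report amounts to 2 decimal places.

thiamine hydrochloride 22.74 mg; L-histidine 0.53 g; ammonium sulfate 13.93 g; monosodium phosphate 20.67 g

Scale factor relative to 1 L: 4.15.
thiamine hydrochloride: 5.48 mg/L × 4.15 L = 22.74 mg
L-histidine: 0.818 mmol/L × 155.2 g/mol × 4.15 L ÷ 1000 = 0.53 g
ammonium sulfate: 25.4 mmol/L × 132.14 g/mol × 4.15 L ÷ 1000 = 13.93 g
monosodium phosphate: 4.98 g/L × 4.15 L = 20.67 g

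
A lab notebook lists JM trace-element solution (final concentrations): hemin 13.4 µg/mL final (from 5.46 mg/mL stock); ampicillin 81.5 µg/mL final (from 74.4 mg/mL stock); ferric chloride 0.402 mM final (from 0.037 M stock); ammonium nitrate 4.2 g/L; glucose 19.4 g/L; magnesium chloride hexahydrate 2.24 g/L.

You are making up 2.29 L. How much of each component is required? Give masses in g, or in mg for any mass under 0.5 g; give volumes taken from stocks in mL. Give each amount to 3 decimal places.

hemin 5.620 mL; ampicillin 2.509 mL; ferric chloride 24.881 mL; ammonium nitrate 9.618 g; glucose 44.426 g; magnesium chloride hexahydrate 5.130 g

Scale factor relative to 1 L: 2.29.
hemin: dilute stock: 13.4 µg/mL × 2290 mL ÷ 5460 µg/mL = 5.620 mL
ampicillin: C1V1 = C2V2 → 81.5 µg/mL × 2290 mL ÷ 74400 µg/mL = 2.509 mL
ferric chloride: dilute stock: 0.402 mM × 2290 mL ÷ 37 mM = 24.881 mL
ammonium nitrate: 4.2 g/L × 2.29 L = 9.618 g
glucose: 19.4 g/L × 2.29 L = 44.426 g
magnesium chloride hexahydrate: 2.24 g/L × 2.29 L = 5.130 g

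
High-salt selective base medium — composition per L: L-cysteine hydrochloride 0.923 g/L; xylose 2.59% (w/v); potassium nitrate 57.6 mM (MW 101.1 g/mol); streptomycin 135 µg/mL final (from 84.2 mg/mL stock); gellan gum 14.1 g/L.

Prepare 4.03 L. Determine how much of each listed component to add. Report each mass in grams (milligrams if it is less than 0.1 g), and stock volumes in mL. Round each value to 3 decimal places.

L-cysteine hydrochloride 3.720 g; xylose 104.377 g; potassium nitrate 23.468 g; streptomycin 6.461 mL; gellan gum 56.823 g

Scale factor relative to 1 L: 4.03.
L-cysteine hydrochloride: 0.923 g/L × 4.03 L = 3.720 g
xylose: 2.59% w/v = 25.9 g/L → 25.9 × 4.03 L = 104.377 g
potassium nitrate: 57.6 mmol/L × 101.1 g/mol × 4.03 L ÷ 1000 = 23.468 g
streptomycin: C1V1 = C2V2 → 135 µg/mL × 4030 mL ÷ 84200 µg/mL = 6.461 mL
gellan gum: 14.1 g/L × 4.03 L = 56.823 g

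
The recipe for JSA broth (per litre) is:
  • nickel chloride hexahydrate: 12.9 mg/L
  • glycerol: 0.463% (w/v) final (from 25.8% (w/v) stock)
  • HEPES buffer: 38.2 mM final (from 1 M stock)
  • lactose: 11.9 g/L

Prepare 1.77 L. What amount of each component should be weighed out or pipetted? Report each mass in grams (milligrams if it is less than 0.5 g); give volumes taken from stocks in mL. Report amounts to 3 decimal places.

nickel chloride hexahydrate 22.833 mg; glycerol 31.764 mL; HEPES buffer 67.614 mL; lactose 21.063 g

Working volume: 1.77 L.
nickel chloride hexahydrate: 12.9 mg/L × 1.77 L = 22.833 mg
glycerol: C1V1 = C2V2 → 0.463% ÷ 25.8% × 1770 mL = 31.764 mL
HEPES buffer: dilute stock: 38.2 mM × 1770 mL ÷ 1000 mM = 67.614 mL
lactose: 11.9 g/L × 1.77 L = 21.063 g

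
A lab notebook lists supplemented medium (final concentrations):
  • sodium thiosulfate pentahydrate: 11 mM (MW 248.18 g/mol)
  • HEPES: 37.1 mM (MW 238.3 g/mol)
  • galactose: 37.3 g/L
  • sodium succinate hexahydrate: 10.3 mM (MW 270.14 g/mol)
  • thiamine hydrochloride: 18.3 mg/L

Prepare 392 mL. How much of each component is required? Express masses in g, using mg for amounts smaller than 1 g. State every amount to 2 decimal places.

sodium thiosulfate pentahydrate 1.07 g; HEPES 3.47 g; galactose 14.62 g; sodium succinate hexahydrate 1.09 g; thiamine hydrochloride 7.17 mg

Working volume: 392 mL = 0.392 L.
sodium thiosulfate pentahydrate: 11 mmol/L × 248.18 g/mol × 0.392 L ÷ 1000 = 1.07 g
HEPES: 37.1 mmol/L × 238.3 g/mol × 0.392 L ÷ 1000 = 3.47 g
galactose: 37.3 g/L × 0.392 L = 14.62 g
sodium succinate hexahydrate: 10.3 mmol/L × 270.14 g/mol × 0.392 L ÷ 1000 = 1.09 g
thiamine hydrochloride: 18.3 mg/L × 0.392 L = 7.17 mg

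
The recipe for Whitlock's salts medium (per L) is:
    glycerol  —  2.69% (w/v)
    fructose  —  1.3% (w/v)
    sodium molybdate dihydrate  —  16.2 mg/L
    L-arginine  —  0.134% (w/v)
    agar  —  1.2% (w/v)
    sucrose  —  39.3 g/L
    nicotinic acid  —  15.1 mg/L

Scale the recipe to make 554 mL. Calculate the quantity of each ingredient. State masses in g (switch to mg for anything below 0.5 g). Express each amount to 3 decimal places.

Target volume = 554 mL = 0.554 L.
glycerol: 2.69% w/v = 26.9 g/L → 26.9 × 0.554 L = 14.903 g
fructose: 1.3% w/v = 13 g/L → 13 × 0.554 L = 7.202 g
sodium molybdate dihydrate: 16.2 mg/L × 0.554 L = 8.975 mg
L-arginine: 0.134% w/v = 1.34 g/L → 1.34 × 0.554 L = 0.742 g
agar: 1.2 g per 100 mL × 554 mL ÷ 100 = 6.648 g
sucrose: 39.3 g/L × 0.554 L = 21.772 g
nicotinic acid: 15.1 mg/L × 0.554 L = 8.365 mg

glycerol 14.903 g; fructose 7.202 g; sodium molybdate dihydrate 8.975 mg; L-arginine 0.742 g; agar 6.648 g; sucrose 21.772 g; nicotinic acid 8.365 mg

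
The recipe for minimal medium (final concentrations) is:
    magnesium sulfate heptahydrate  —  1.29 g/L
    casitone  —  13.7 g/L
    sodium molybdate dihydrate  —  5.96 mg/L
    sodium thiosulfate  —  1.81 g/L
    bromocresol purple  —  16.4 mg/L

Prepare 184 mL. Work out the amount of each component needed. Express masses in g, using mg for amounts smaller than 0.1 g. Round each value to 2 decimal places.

Target volume = 184 mL = 0.184 L.
magnesium sulfate heptahydrate: 1.29 g/L × 0.184 L = 0.24 g
casitone: 13.7 g/L × 0.184 L = 2.52 g
sodium molybdate dihydrate: 5.96 mg/L × 0.184 L = 1.10 mg
sodium thiosulfate: 1.81 g/L × 0.184 L = 0.33 g
bromocresol purple: 16.4 mg/L × 0.184 L = 3.02 mg

magnesium sulfate heptahydrate 0.24 g; casitone 2.52 g; sodium molybdate dihydrate 1.10 mg; sodium thiosulfate 0.33 g; bromocresol purple 3.02 mg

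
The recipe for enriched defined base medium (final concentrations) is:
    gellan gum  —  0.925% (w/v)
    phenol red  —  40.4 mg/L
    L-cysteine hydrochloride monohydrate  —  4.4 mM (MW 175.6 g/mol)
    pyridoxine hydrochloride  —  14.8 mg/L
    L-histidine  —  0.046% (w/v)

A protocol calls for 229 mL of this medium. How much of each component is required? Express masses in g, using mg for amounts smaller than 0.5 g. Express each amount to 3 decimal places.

gellan gum 2.118 g; phenol red 9.252 mg; L-cysteine hydrochloride monohydrate 176.935 mg; pyridoxine hydrochloride 3.389 mg; L-histidine 105.340 mg

Scale factor relative to 1 L: 0.229.
gellan gum: 0.925 g per 100 mL × 229 mL ÷ 100 = 2.118 g
phenol red: 40.4 mg/L × 0.229 L = 9.252 mg
L-cysteine hydrochloride monohydrate: 4.4 mmol/L × 175.6 mg/mmol × 0.229 L = 176.935 mg
pyridoxine hydrochloride: 14.8 mg/L × 0.229 L = 3.389 mg
L-histidine: 0.046% w/v = 0.46 g/L → 0.46 × 0.229 L = 0.10534 g = 105.340 mg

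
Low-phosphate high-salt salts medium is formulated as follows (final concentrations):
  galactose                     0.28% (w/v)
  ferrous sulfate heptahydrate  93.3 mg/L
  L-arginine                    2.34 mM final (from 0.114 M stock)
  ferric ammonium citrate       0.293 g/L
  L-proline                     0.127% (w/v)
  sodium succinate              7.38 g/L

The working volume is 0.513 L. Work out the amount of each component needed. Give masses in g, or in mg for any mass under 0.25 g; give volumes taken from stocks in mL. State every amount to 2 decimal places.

galactose 1.44 g; ferrous sulfate heptahydrate 47.86 mg; L-arginine 10.53 mL; ferric ammonium citrate 150.31 mg; L-proline 0.65 g; sodium succinate 3.79 g

Working volume: 0.513 L.
galactose: 0.28% w/v = 2.8 g/L → 2.8 × 0.513 L = 1.44 g
ferrous sulfate heptahydrate: 93.3 mg/L × 0.513 L = 47.86 mg
L-arginine: dilute stock: 2.34 mM × 513 mL ÷ 114 mM = 10.53 mL
ferric ammonium citrate: 0.293 g/L × 0.513 L = 0.150309 g = 150.31 mg
L-proline: 0.127% w/v = 1.27 g/L → 1.27 × 0.513 L = 0.65 g
sodium succinate: 7.38 g/L × 0.513 L = 3.79 g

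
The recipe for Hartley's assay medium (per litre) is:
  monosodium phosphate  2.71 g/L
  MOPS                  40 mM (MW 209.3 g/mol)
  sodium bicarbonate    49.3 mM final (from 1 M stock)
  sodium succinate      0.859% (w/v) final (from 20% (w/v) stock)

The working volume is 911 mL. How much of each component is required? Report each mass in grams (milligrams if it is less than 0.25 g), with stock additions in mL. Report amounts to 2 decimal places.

Target volume = 911 mL = 0.911 L.
monosodium phosphate: 2.71 g/L × 0.911 L = 2.47 g
MOPS: 40 mmol/L × 209.3 g/mol × 0.911 L ÷ 1000 = 7.63 g
sodium bicarbonate: C1V1 = C2V2 → 49.3 mM × 911 mL ÷ 1000 mM = 44.91 mL
sodium succinate: C1V1 = C2V2 → 0.859% ÷ 20% × 911 mL = 39.13 mL

monosodium phosphate 2.47 g; MOPS 7.63 g; sodium bicarbonate 44.91 mL; sodium succinate 39.13 mL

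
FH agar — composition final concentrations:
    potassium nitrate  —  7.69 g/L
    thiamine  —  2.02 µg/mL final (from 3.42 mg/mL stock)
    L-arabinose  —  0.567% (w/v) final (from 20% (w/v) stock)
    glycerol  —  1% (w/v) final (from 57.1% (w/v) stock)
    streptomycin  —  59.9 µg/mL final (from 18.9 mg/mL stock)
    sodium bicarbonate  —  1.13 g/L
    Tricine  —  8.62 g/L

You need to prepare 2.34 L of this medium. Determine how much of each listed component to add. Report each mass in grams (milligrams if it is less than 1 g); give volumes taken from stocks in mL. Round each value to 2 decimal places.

potassium nitrate 17.99 g; thiamine 1.38 mL; L-arabinose 66.34 mL; glycerol 40.98 mL; streptomycin 7.42 mL; sodium bicarbonate 2.64 g; Tricine 20.17 g

Scale factor relative to 1 L: 2.34.
potassium nitrate: 7.69 g/L × 2.34 L = 17.99 g
thiamine: dilute stock: 2.02 µg/mL × 2340 mL ÷ 3420 µg/mL = 1.38 mL
L-arabinose: C1V1 = C2V2 → 0.567% ÷ 20% × 2340 mL = 66.34 mL
glycerol: V = C2·V2/C1 = 1% ÷ 57.1% × 2340 mL = 40.98 mL
streptomycin: dilute stock: 59.9 µg/mL × 2340 mL ÷ 18900 µg/mL = 7.42 mL
sodium bicarbonate: 1.13 g/L × 2.34 L = 2.64 g
Tricine: 8.62 g/L × 2.34 L = 20.17 g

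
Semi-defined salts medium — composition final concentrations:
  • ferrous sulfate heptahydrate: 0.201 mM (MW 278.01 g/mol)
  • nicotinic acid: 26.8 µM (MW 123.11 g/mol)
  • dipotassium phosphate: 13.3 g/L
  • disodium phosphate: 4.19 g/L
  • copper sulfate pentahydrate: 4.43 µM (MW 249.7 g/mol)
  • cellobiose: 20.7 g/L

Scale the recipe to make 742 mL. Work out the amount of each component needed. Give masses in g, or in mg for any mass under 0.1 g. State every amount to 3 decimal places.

ferrous sulfate heptahydrate 41.463 mg; nicotinic acid 2.448 mg; dipotassium phosphate 9.869 g; disodium phosphate 3.109 g; copper sulfate pentahydrate 0.821 mg; cellobiose 15.359 g

Working volume: 742 mL = 0.742 L.
ferrous sulfate heptahydrate: 0.201 mmol/L × 278.01 mg/mmol × 0.742 L = 41.463 mg
nicotinic acid: 26.8 µmol/L × 123.11 g/mol × 0.742 L ÷ 1000 = 2.448 mg
dipotassium phosphate: 13.3 g/L × 0.742 L = 9.869 g
disodium phosphate: 4.19 g/L × 0.742 L = 3.109 g
copper sulfate pentahydrate: 4.43 µmol/L × 249.7 g/mol × 0.742 L ÷ 1000 = 0.821 mg
cellobiose: 20.7 g/L × 0.742 L = 15.359 g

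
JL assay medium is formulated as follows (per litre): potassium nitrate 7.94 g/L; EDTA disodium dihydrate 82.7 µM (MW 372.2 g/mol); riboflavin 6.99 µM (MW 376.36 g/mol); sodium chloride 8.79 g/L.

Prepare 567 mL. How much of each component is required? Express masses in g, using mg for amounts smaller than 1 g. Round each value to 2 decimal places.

potassium nitrate 4.50 g; EDTA disodium dihydrate 17.45 mg; riboflavin 1.49 mg; sodium chloride 4.98 g

Working volume: 567 mL = 0.567 L.
potassium nitrate: 7.94 g/L × 0.567 L = 4.50 g
EDTA disodium dihydrate: 82.7 µmol/L × 372.2 g/mol × 0.567 L ÷ 1000 = 17.45 mg
riboflavin: 6.99 µmol/L × 376.36 g/mol × 0.567 L ÷ 1000 = 1.49 mg
sodium chloride: 8.79 g/L × 0.567 L = 4.98 g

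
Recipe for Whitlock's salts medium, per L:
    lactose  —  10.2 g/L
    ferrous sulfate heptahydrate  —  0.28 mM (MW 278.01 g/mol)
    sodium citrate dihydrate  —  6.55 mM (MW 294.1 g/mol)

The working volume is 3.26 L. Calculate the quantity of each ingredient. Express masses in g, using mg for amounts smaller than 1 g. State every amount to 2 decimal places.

lactose 33.25 g; ferrous sulfate heptahydrate 253.77 mg; sodium citrate dihydrate 6.28 g

Working volume: 3.26 L.
lactose: 10.2 g/L × 3.26 L = 33.25 g
ferrous sulfate heptahydrate: 0.28 mmol/L × 278.01 mg/mmol × 3.26 L = 253.77 mg
sodium citrate dihydrate: 6.55 mmol/L × 294.1 g/mol × 3.26 L ÷ 1000 = 6.28 g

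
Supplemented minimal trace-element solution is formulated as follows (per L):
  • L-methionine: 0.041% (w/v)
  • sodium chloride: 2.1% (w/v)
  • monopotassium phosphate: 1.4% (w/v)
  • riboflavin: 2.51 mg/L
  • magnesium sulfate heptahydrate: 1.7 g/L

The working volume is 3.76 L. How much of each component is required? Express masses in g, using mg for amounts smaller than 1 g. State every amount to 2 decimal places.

L-methionine 1.54 g; sodium chloride 78.96 g; monopotassium phosphate 52.64 g; riboflavin 9.44 mg; magnesium sulfate heptahydrate 6.39 g

Working volume: 3.76 L.
L-methionine: 0.041% w/v = 0.41 g/L → 0.41 × 3.76 L = 1.54 g
sodium chloride: 2.1 g per 100 mL × 3760 mL ÷ 100 = 78.96 g
monopotassium phosphate: 1.4 g per 100 mL × 3760 mL ÷ 100 = 52.64 g
riboflavin: 2.51 mg/L × 3.76 L = 9.44 mg
magnesium sulfate heptahydrate: 1.7 g/L × 3.76 L = 6.39 g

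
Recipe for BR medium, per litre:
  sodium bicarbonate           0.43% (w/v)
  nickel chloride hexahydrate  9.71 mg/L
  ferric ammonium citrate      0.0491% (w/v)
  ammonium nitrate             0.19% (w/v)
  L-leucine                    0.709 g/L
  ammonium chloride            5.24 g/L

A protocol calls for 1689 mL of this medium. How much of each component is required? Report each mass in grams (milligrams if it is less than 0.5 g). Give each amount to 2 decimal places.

sodium bicarbonate 7.26 g; nickel chloride hexahydrate 16.40 mg; ferric ammonium citrate 0.83 g; ammonium nitrate 3.21 g; L-leucine 1.20 g; ammonium chloride 8.85 g

Scale factor relative to 1 L: 1.689.
sodium bicarbonate: 0.43% w/v = 4.3 g/L → 4.3 × 1.689 L = 7.26 g
nickel chloride hexahydrate: 9.71 mg/L × 1.689 L = 16.40 mg
ferric ammonium citrate: 0.0491% w/v = 0.491 g/L → 0.491 × 1.689 L = 0.83 g
ammonium nitrate: 0.19 g per 100 mL × 1689 mL ÷ 100 = 3.21 g
L-leucine: 0.709 g/L × 1.689 L = 1.20 g
ammonium chloride: 5.24 g/L × 1.689 L = 8.85 g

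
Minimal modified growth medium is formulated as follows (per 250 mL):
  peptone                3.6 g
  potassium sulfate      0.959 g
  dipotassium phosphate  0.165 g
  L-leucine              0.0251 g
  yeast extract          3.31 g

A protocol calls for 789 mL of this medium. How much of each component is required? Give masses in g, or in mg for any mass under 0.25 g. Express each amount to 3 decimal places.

Scale factor = 789 mL / 250 mL = 3.156.
peptone: 3.6 g × (789 mL / 250 mL) = 11.362 g
potassium sulfate: 0.959 g × (789 mL / 250 mL) = 3.027 g
dipotassium phosphate: 0.165 g × (789 mL / 250 mL) = 0.521 g
L-leucine: 0.0251 g × (789 mL / 250 mL) = 0.0792156 g = 79.216 mg
yeast extract: 3.31 g × (789 mL / 250 mL) = 10.446 g

peptone 11.362 g; potassium sulfate 3.027 g; dipotassium phosphate 0.521 g; L-leucine 79.216 mg; yeast extract 10.446 g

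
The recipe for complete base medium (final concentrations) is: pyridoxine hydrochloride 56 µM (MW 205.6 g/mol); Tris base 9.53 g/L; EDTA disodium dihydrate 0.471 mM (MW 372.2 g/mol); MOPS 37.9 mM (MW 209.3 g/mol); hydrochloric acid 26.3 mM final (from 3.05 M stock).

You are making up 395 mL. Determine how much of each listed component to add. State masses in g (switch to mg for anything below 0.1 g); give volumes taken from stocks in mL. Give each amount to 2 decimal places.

Working volume: 395 mL = 0.395 L.
pyridoxine hydrochloride: 56 µmol/L × 205.6 g/mol × 0.395 L ÷ 1000 = 4.55 mg
Tris base: 9.53 g/L × 0.395 L = 3.76 g
EDTA disodium dihydrate: 0.471 mmol/L × 372.2 mg/mmol × 0.395 L = 69.25 mg
MOPS: 37.9 mmol/L × 209.3 g/mol × 0.395 L ÷ 1000 = 3.13 g
hydrochloric acid: dilute stock: 26.3 mM × 395 mL ÷ 3050 mM = 3.41 mL

pyridoxine hydrochloride 4.55 mg; Tris base 3.76 g; EDTA disodium dihydrate 69.25 mg; MOPS 3.13 g; hydrochloric acid 3.41 mL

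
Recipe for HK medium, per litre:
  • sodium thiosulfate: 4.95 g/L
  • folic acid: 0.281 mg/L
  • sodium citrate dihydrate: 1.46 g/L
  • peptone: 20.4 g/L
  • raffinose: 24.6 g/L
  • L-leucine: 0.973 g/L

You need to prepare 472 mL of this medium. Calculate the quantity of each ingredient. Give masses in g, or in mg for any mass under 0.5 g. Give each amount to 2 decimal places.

sodium thiosulfate 2.34 g; folic acid 0.13 mg; sodium citrate dihydrate 0.69 g; peptone 9.63 g; raffinose 11.61 g; L-leucine 459.26 mg

Target volume = 472 mL = 0.472 L.
sodium thiosulfate: 4.95 g/L × 0.472 L = 2.34 g
folic acid: 0.281 mg/L × 0.472 L = 0.13 mg
sodium citrate dihydrate: 1.46 g/L × 0.472 L = 0.69 g
peptone: 20.4 g/L × 0.472 L = 9.63 g
raffinose: 24.6 g/L × 0.472 L = 11.61 g
L-leucine: 0.973 g/L × 0.472 L = 0.459256 g = 459.26 mg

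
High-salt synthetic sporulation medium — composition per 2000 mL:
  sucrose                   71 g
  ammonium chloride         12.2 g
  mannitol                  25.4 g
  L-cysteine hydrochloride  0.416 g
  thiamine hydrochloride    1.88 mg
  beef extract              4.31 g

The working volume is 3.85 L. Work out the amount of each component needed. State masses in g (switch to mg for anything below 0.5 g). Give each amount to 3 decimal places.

sucrose 136.675 g; ammonium chloride 23.485 g; mannitol 48.895 g; L-cysteine hydrochloride 0.801 g; thiamine hydrochloride 3.619 mg; beef extract 8.297 g

Scale factor = 3850 mL / 2000 mL = 1.925.
sucrose: 71 g × (3850 mL / 2000 mL) = 136.675 g
ammonium chloride: 12.2 g × (3850 mL / 2000 mL) = 23.485 g
mannitol: 25.4 g × (3850 mL / 2000 mL) = 48.895 g
L-cysteine hydrochloride: 0.416 g × (3850 mL / 2000 mL) = 0.801 g
thiamine hydrochloride: 1.88 mg × (3850 mL / 2000 mL) = 3.619 mg
beef extract: 4.31 g × (3850 mL / 2000 mL) = 8.297 g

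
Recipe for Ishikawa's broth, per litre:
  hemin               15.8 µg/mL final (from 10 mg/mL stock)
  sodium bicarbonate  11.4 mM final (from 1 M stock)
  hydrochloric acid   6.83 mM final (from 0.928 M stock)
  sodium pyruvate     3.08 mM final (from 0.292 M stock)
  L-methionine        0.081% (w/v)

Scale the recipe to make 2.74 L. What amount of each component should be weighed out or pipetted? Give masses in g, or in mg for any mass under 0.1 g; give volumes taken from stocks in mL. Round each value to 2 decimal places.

Working volume: 2.74 L.
hemin: dilute stock: 15.8 µg/mL × 2740 mL ÷ 10000 µg/mL = 4.33 mL
sodium bicarbonate: C1V1 = C2V2 → 11.4 mM × 2740 mL ÷ 1000 mM = 31.24 mL
hydrochloric acid: dilute stock: 6.83 mM × 2740 mL ÷ 928 mM = 20.17 mL
sodium pyruvate: C1V1 = C2V2 → 3.08 mM × 2740 mL ÷ 292 mM = 28.90 mL
L-methionine: 0.081% w/v = 0.81 g/L → 0.81 × 2.74 L = 2.22 g

hemin 4.33 mL; sodium bicarbonate 31.24 mL; hydrochloric acid 20.17 mL; sodium pyruvate 28.90 mL; L-methionine 2.22 g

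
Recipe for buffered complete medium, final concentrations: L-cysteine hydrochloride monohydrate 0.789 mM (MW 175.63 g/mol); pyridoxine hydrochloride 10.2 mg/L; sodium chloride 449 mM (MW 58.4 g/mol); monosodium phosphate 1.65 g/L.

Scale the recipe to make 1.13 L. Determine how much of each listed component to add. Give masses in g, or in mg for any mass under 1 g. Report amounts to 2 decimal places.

L-cysteine hydrochloride monohydrate 156.59 mg; pyridoxine hydrochloride 11.53 mg; sodium chloride 29.63 g; monosodium phosphate 1.86 g

Scale factor relative to 1 L: 1.13.
L-cysteine hydrochloride monohydrate: 0.789 mmol/L × 175.63 mg/mmol × 1.13 L = 156.59 mg
pyridoxine hydrochloride: 10.2 mg/L × 1.13 L = 11.53 mg
sodium chloride: 449 mmol/L × 58.4 g/mol × 1.13 L ÷ 1000 = 29.63 g
monosodium phosphate: 1.65 g/L × 1.13 L = 1.86 g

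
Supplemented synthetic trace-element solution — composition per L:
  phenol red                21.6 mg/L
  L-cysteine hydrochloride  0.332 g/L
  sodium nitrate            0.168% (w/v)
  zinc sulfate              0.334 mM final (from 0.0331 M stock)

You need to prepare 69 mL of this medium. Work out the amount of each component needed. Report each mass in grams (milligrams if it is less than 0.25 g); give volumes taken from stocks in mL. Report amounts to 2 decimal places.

Scale factor relative to 1 L: 0.069.
phenol red: 21.6 mg/L × 0.069 L = 1.49 mg
L-cysteine hydrochloride: 0.332 g/L × 0.069 L = 0.022908 g = 22.91 mg
sodium nitrate: 0.168 g per 100 mL × 69 mL ÷ 100 = 0.11592 g = 115.92 mg
zinc sulfate: C1V1 = C2V2 → 0.334 mM × 69 mL ÷ 33.1 mM = 0.70 mL

phenol red 1.49 mg; L-cysteine hydrochloride 22.91 mg; sodium nitrate 115.92 mg; zinc sulfate 0.70 mL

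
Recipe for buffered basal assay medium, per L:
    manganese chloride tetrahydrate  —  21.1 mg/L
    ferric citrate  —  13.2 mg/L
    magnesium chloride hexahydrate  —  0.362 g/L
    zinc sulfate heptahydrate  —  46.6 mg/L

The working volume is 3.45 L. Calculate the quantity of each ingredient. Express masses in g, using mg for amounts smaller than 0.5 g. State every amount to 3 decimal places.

Working volume: 3.45 L.
manganese chloride tetrahydrate: 21.1 mg/L × 3.45 L = 72.795 mg
ferric citrate: 13.2 mg/L × 3.45 L = 45.540 mg
magnesium chloride hexahydrate: 0.362 g/L × 3.45 L = 1.249 g
zinc sulfate heptahydrate: 46.6 mg/L × 3.45 L = 160.770 mg

manganese chloride tetrahydrate 72.795 mg; ferric citrate 45.540 mg; magnesium chloride hexahydrate 1.249 g; zinc sulfate heptahydrate 160.770 mg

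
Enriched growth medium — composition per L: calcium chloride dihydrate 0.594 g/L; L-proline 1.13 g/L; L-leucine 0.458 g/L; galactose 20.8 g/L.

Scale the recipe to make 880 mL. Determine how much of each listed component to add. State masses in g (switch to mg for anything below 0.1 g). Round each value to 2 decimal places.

calcium chloride dihydrate 0.52 g; L-proline 0.99 g; L-leucine 0.40 g; galactose 18.30 g

Scale factor relative to 1 L: 0.88.
calcium chloride dihydrate: 0.594 g/L × 0.88 L = 0.52 g
L-proline: 1.13 g/L × 0.88 L = 0.99 g
L-leucine: 0.458 g/L × 0.88 L = 0.40 g
galactose: 20.8 g/L × 0.88 L = 18.30 g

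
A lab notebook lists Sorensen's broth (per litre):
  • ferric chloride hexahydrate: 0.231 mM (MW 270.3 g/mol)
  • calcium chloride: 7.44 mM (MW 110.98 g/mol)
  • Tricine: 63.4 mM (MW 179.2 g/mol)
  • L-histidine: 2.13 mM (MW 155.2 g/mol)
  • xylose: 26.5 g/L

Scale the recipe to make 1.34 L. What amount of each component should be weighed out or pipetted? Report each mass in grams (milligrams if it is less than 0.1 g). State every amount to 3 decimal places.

ferric chloride hexahydrate 83.669 mg; calcium chloride 1.106 g; Tricine 15.224 g; L-histidine 0.443 g; xylose 35.510 g

Scale factor relative to 1 L: 1.34.
ferric chloride hexahydrate: 0.231 mmol/L × 270.3 mg/mmol × 1.34 L = 83.669 mg
calcium chloride: 7.44 mmol/L × 110.98 g/mol × 1.34 L ÷ 1000 = 1.106 g
Tricine: 63.4 mmol/L × 179.2 g/mol × 1.34 L ÷ 1000 = 15.224 g
L-histidine: 2.13 mmol/L × 155.2 g/mol × 1.34 L ÷ 1000 = 0.443 g
xylose: 26.5 g/L × 1.34 L = 35.510 g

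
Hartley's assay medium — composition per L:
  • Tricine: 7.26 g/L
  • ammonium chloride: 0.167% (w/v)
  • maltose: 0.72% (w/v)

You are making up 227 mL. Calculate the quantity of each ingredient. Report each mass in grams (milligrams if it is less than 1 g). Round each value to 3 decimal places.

Tricine 1.648 g; ammonium chloride 379.090 mg; maltose 1.634 g

Working volume: 227 mL = 0.227 L.
Tricine: 7.26 g/L × 0.227 L = 1.648 g
ammonium chloride: 0.167% w/v = 1.67 g/L → 1.67 × 0.227 L = 0.37909 g = 379.090 mg
maltose: 0.72 g per 100 mL × 227 mL ÷ 100 = 1.634 g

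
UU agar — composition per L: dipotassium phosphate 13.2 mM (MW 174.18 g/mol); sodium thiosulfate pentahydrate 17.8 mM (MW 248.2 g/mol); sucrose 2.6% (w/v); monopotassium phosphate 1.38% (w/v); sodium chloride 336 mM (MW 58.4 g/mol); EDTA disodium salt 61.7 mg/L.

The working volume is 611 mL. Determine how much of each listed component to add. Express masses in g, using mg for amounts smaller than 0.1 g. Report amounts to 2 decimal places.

dipotassium phosphate 1.40 g; sodium thiosulfate pentahydrate 2.70 g; sucrose 15.89 g; monopotassium phosphate 8.43 g; sodium chloride 11.99 g; EDTA disodium salt 37.70 mg

Target volume = 611 mL = 0.611 L.
dipotassium phosphate: 13.2 mmol/L × 174.18 g/mol × 0.611 L ÷ 1000 = 1.40 g
sodium thiosulfate pentahydrate: 17.8 mmol/L × 248.2 g/mol × 0.611 L ÷ 1000 = 2.70 g
sucrose: 2.6 g per 100 mL × 611 mL ÷ 100 = 15.89 g
monopotassium phosphate: 1.38 g per 100 mL × 611 mL ÷ 100 = 8.43 g
sodium chloride: 336 mmol/L × 58.4 g/mol × 0.611 L ÷ 1000 = 11.99 g
EDTA disodium salt: 61.7 mg/L × 0.611 L = 37.70 mg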